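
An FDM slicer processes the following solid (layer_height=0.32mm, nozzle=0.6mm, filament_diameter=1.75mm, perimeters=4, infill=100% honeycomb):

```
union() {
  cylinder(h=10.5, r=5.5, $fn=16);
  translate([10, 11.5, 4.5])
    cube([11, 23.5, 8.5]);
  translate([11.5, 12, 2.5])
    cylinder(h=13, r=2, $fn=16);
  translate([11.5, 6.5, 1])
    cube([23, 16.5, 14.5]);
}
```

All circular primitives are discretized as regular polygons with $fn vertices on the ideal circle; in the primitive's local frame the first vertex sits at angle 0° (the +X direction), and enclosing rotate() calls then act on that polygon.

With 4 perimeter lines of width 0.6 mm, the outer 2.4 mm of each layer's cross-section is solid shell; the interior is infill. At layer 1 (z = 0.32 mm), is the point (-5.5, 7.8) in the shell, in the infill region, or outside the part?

At z = 0.32 mm: the r=5.5 cylinder contributes a regular 16-gon of circumradius 5.5; the cube at (10, 11.5) does not reach this height (z outside [4.5, 13]); the cylinder at (11.5, 12) is not intersected at this z (z outside [2.5, 15.5]); the cube at (11.5, 6.5) is not intersected at this z (z outside [1, 15.5]); Combining (union): only the r=5.5 cylinder is present, so the union is just that shape — 1 connected region. Overall, the cross-section is a single solid region. The nearest boundary edge runs (-2.10, 5.08)→(-3.89, 3.89); distance from the point to it = 4.15 mm. The point is not inside any of the regions above, so it lies outside the cross-section (4.15 mm from the nearest boundary).

outside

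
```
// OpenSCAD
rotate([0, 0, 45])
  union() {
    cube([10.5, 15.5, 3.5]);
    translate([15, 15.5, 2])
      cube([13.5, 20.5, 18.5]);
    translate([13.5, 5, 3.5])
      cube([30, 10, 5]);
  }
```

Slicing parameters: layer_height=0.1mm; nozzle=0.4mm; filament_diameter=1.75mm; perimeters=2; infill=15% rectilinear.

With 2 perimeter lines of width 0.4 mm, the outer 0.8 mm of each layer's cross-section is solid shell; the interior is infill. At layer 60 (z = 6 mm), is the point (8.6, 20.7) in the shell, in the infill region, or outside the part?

infill

At z = 6 mm: the cube does not reach this height (z outside [0, 3.5]); the cube at (15, 15.5) (footprint 13.5×20.5) is included at this height; the cube at (13.5, 5) is present — its section is the full 30×10 rectangle; Combining (union): the 2 present regions are separate (no shared area or edge), so areas and boundary lengths simply add and each stays a separate island — 2 connected regions; (whole slice rotated 45° about Z — lengths, areas and connectivity unchanged). Overall, the cross-section has 2 separate islands. Undo the 45° rotation: the query point maps to (20.718, 8.556) in the un-rotated model frame. The nearest boundary edge runs (43.50, 5.00)→(13.50, 5.00); distance from the point to it = 3.56 mm. (Shell/infill is judged within the island containing the point — the largest one.) The point is inside the cross-section and 3.56 mm from the nearest boundary — more than the 0.8 mm shell width (2 × 0.4), so it's in the infill interior.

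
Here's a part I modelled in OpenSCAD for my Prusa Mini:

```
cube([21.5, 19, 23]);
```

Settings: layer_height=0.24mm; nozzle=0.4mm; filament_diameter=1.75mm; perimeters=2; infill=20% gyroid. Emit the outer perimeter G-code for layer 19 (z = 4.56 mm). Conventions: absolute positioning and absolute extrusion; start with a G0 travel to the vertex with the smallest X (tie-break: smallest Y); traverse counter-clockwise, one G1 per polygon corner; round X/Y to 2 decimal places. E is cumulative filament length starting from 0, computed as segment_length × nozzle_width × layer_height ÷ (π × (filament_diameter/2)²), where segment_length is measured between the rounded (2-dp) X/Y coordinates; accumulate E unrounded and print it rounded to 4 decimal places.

At z = 4.56 mm: the 21.5×19 cube contributes its full rectangle. The outline is a single polygon with 4 vertices. Extrusion per mm of travel: 0.4 × 0.24 / (π × 0.875²) = 0.039912. Accumulating E over each segment gives final E = 3.2329.

G0 X0.00 Y0.00 Z4.56
G1 X21.50 Y0.00 E0.8581
G1 X21.50 Y19.00 E1.6164
G1 X0.00 Y19.00 E2.4746
G1 X0.00 Y0.00 E3.2329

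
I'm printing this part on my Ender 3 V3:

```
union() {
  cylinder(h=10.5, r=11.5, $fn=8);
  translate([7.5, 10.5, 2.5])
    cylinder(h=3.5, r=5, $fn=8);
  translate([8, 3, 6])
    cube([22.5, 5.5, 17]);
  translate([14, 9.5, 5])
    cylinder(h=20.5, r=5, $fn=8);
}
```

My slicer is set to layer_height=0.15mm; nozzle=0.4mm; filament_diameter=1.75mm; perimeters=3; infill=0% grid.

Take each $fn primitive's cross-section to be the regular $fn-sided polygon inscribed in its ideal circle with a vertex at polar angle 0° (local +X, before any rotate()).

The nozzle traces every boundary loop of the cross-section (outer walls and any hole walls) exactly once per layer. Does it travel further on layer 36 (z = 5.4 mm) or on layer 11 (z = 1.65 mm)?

Layer 36 (z = 5.4): the r=11.5 cylinder contributes a regular 8-gon of circumradius 11.5 (perimeter = 2·8·11.500·sin(180°/8) = 70.41 mm); the r=5 cylinder at (7.5, 10.5) gives a regular 8-gon of circumradius 5 (constant along its height) (perimeter = 2·8·5.000·sin(180°/8) = 30.61 mm); the cube at (8, 3) does not reach this height (z outside [6, 23]); the r=5 cylinder at (14, 9.5) gives a regular 8-gon of circumradius 5 (constant along its height) (perimeter = 2·8·5.000·sin(180°/8) = 30.61 mm); Taking the union: the regions partially overlap (shared area 28.73 mm²), so the edge portions inside another operand are dropped and the merged outline is re-measured after clipping — boundary = 98.46 mm. So its perimeter = 98.46 mm. Layer 11 (z = 1.65): the r=11.5 cylinder gives a regular 8-gon of circumradius 11.5 (constant along its height) (perimeter = 2·8·11.500·sin(180°/8) = 70.41 mm); the cylinder at (7.5, 10.5) is absent (z outside [2.5, 6]); the cube at (8, 3) does not reach this height (z outside [6, 23]); the cylinder at (14, 9.5) does not reach this height (z outside [5, 25.5]); Taking the union: only the r=11.5 cylinder is present, so the union is just that shape — boundary = 70.41 mm. So its perimeter = 70.41 mm. Layer 36 is larger (98.46 vs 70.41 mm).

layer 36 (z = 5.4 mm)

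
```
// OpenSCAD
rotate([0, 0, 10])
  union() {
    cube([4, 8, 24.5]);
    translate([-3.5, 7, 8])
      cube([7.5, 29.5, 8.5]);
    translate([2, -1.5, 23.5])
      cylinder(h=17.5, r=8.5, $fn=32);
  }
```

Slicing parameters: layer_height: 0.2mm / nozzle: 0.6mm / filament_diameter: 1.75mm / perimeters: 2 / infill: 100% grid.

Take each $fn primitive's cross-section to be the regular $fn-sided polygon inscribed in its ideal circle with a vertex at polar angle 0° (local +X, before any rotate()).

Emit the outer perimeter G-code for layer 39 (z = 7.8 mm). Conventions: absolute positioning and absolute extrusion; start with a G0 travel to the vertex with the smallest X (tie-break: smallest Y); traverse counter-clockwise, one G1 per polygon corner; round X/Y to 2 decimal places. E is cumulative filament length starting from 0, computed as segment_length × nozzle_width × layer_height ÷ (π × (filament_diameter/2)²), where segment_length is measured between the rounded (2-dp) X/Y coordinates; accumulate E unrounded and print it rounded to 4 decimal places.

At z = 7.8 mm: the cube (footprint 4×8) is included at this height; the cube at (-3.5, 7) is not intersected at this z (z outside [8, 16.5]); the cylinder at (2, -1.5) is not intersected at this z (z outside [23.5, 41]); Merging all regions: only the 4×8 cube is present, so the union is just that shape — 1 connected region; (whole slice rotated 10° about Z — lengths, areas and connectivity unchanged). The outline is a single polygon with 4 vertices. Extrusion per mm of travel: 0.6 × 0.2 / (π × 0.875²) = 0.049890. Accumulating E over each segment gives final E = 1.1975.

G0 X-1.39 Y7.88 Z7.80
G1 X0.00 Y0.00 E0.3992
G1 X3.94 Y0.69 E0.5988
G1 X2.55 Y8.57 E0.9980
G1 X-1.39 Y7.88 E1.1975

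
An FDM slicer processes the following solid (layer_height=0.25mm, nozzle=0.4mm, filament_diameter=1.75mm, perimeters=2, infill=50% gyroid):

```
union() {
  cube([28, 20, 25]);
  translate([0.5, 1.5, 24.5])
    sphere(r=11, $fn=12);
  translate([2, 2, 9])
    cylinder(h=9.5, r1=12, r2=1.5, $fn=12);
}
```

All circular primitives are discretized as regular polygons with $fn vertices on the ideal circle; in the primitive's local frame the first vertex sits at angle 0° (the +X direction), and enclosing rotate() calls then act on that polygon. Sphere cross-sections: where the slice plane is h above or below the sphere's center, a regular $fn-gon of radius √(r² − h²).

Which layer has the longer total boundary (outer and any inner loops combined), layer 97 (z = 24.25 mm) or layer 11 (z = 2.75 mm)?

layer 97 (z = 24.25 mm)

Layer 97 (z = 24.25): the 28×20 cube contributes its full rectangle (perimeter 96.00 mm); the r=11 sphere at (0.5, 1.5) contributes a regular 12-gon of circumradius √(11²−0.25²) = 10.997 (perimeter = 2·12·10.997·sin(180°/12) = 68.31 mm); the cone at (2, 2) is absent (z outside [9, 18.5]); Merging all regions: the regions partially overlap (shared area 113.11 mm²), so the edge portions inside another operand are dropped and the merged outline is re-measured after clipping — boundary = 121.70 mm. So its perimeter = 121.70 mm. Layer 11 (z = 2.75): the 28×20 cube contributes its full rectangle (perimeter 96.00 mm); the sphere at (0.5, 1.5) is absent (|z−center|=21.750 > r=11); the cone at (2, 2) is absent (z outside [9, 18.5]); Combining (union): only the 28×20 cube is present, so the union is just that shape — boundary = 96.00 mm. So its perimeter = 96.00 mm. Layer 97 is larger (121.70 vs 96.00 mm).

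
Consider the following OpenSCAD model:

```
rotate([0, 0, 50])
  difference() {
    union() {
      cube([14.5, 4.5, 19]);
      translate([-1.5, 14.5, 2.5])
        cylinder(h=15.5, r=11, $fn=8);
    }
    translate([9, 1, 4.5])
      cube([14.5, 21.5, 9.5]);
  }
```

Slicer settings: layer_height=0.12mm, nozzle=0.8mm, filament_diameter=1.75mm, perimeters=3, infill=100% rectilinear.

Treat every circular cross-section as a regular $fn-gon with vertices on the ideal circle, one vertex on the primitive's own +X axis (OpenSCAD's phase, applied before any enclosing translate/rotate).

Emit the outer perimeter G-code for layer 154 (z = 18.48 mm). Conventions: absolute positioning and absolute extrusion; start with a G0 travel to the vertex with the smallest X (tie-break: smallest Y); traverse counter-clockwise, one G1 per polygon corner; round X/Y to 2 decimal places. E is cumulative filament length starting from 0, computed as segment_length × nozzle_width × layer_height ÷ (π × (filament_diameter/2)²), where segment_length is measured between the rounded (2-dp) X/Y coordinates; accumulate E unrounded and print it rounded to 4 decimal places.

G0 X-3.45 Y2.89 Z18.48
G1 X0.00 Y0.00 E0.1796
G1 X9.32 Y11.11 E0.7584
G1 X5.87 Y14.00 E0.9380
G1 X-3.45 Y2.89 E1.5168

At z = 18.48 mm: the 14.5×4.5 cube contributes its full rectangle; the cylinder at (-1.5, 14.5) is absent (z outside [2.5, 18]); Taking the union: only the 14.5×4.5 cube is present, so the union is just that shape — 1 connected region; the cube at (9, 1) is not intersected at this z (z outside [4.5, 14]); Taking the first minus the rest: none of the subtracted shapes is present at this height, so the result so far is unchanged — 1 connected region; (rotated 50° about Z; rotation is an isometry so areas/perimeters/island counts are preserved). The outline is a single polygon with 4 vertices. Extrusion per mm of travel: 0.8 × 0.12 / (π × 0.875²) = 0.039912. Accumulating E over each segment gives final E = 1.5168.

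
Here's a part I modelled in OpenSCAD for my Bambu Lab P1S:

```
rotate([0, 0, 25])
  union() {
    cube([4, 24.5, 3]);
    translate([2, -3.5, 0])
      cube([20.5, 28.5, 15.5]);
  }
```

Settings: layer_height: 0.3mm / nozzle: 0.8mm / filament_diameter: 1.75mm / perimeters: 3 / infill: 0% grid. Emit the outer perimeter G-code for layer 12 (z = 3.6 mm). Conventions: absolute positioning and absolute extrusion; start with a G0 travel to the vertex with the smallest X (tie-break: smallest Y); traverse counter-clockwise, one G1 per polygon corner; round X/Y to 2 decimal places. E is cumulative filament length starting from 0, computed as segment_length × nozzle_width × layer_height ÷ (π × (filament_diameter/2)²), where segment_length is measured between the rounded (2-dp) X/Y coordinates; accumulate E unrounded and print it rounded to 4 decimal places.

G0 X-8.75 Y23.50 Z3.60
G1 X3.29 Y-2.33 E2.8436
G1 X21.87 Y6.34 E4.8894
G1 X9.83 Y32.17 E7.7330
G1 X-8.75 Y23.50 E9.7788

At z = 3.6 mm: the cube is absent (z outside [0, 3]); the cube at (2, -3.5) is present — its section is the full 20.5×28.5 rectangle; Merging all regions: only the 20.5×28.5 cube at (2, -3.5) is present, so the union is just that shape — 1 connected region; (whole slice rotated 25° about Z — lengths, areas and connectivity unchanged). The outline is a single polygon with 4 vertices. Extrusion per mm of travel: 0.8 × 0.3 / (π × 0.875²) = 0.099780. Accumulating E over each segment gives final E = 9.7788.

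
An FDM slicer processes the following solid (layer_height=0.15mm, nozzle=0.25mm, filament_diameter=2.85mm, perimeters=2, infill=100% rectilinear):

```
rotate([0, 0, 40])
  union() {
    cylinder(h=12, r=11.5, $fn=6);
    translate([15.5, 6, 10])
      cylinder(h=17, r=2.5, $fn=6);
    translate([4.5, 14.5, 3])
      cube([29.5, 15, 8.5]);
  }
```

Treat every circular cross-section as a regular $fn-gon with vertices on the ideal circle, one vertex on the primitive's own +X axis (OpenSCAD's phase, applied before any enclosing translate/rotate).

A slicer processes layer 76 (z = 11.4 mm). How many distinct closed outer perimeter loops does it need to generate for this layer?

At z = 11.4 mm: the r=11.5 cylinder contributes a regular 6-gon of circumradius 11.5; the r=2.5 cylinder at (15.5, 6) contributes a regular 6-gon of circumradius 2.5; the cube at (4.5, 14.5) (footprint 29.5×15) is included at this height; Combining (union): the 3 present regions are separate (no shared area or edge), so areas and boundary lengths simply add and each stays a separate island — 3 connected regions; (whole slice rotated 40° about Z — lengths, areas and connectivity unchanged). The result has 3 disconnected regions.

3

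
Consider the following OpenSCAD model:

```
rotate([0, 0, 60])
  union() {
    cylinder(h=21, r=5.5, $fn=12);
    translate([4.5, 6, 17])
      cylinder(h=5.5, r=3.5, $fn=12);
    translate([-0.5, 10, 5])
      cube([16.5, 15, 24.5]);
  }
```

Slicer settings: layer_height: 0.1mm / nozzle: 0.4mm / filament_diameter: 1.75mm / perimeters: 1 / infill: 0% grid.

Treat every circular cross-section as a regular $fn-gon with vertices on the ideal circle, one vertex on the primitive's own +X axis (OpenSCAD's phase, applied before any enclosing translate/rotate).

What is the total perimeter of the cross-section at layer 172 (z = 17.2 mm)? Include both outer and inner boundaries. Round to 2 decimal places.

At z = 17.2 mm: the cylinder: section is a regular 12-gon, circumradius r=5.5 (perimeter = 2·12·5.500·sin(180°/12) = 34.16 mm); the r=3.5 cylinder at (4.5, 6) contributes a regular 12-gon of circumradius 3.5 (perimeter = 2·12·3.500·sin(180°/12) = 21.74 mm); the 16.5×15 cube at (-0.5, 10) contributes its full rectangle (perimeter 63.00 mm); Taking the union: the regions partially overlap (shared area 3.92 mm²), so the edge portions inside another operand are dropped and the merged outline is re-measured after clipping — boundary = 109.40 mm; (rotated 60° about Z; rotation is an isometry so areas/perimeters/island counts are preserved). Overall, the cross-section has 2 separate islands. Total boundary length (outer) = 109.40 mm.

109.40 mm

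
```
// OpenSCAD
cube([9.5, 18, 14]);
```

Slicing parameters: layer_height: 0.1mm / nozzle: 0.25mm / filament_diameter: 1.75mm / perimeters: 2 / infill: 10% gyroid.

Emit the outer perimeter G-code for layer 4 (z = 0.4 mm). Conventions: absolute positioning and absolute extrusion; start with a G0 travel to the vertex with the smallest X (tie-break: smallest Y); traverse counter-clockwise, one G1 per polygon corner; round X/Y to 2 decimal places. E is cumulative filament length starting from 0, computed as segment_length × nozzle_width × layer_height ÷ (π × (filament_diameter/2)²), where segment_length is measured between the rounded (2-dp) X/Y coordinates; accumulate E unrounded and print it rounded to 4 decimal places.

G0 X0.00 Y0.00 Z0.40
G1 X9.50 Y0.00 E0.0987
G1 X9.50 Y18.00 E0.2858
G1 X0.00 Y18.00 E0.3846
G1 X0.00 Y0.00 E0.5717

At z = 0.4 mm: the cube (footprint 9.5×18) is included at this height. The outline is a single polygon with 4 vertices. Extrusion per mm of travel: 0.25 × 0.1 / (π × 0.875²) = 0.010394. Accumulating E over each segment gives final E = 0.5717.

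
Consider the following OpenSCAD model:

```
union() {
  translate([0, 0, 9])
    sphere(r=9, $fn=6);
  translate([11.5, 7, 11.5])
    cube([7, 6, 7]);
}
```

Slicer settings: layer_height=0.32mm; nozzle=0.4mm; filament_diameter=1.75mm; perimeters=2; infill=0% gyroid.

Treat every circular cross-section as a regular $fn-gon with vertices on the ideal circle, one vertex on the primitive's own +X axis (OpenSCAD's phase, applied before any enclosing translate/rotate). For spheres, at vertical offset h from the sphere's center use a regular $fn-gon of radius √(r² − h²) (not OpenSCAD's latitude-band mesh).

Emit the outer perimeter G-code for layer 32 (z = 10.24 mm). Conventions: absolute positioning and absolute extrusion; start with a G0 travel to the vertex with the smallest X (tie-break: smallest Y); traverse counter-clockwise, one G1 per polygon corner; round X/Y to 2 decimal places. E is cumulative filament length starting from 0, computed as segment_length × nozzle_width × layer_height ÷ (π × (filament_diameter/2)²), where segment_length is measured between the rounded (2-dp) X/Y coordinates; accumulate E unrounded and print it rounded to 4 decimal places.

G0 X-8.91 Y0.00 Z10.24
G1 X-4.46 Y-7.72 E0.4742
G1 X4.46 Y-7.72 E0.9489
G1 X8.91 Y0.00 E1.4231
G1 X4.46 Y7.72 E1.8973
G1 X-4.46 Y7.72 E2.3720
G1 X-8.91 Y0.00 E2.8462

At z = 10.24 mm: the r=9 sphere contributes a regular 6-gon of circumradius √(9²−1.24²) = 8.914; the cube at (11.5, 7) does not reach this height (z outside [11.5, 18.5]); Taking the union: only the r=9 sphere is present, so the union is just that shape — 1 connected region. The outline is a single polygon with 6 vertices. Extrusion per mm of travel: 0.4 × 0.32 / (π × 0.875²) = 0.053216. Accumulating E over each segment gives final E = 2.8462.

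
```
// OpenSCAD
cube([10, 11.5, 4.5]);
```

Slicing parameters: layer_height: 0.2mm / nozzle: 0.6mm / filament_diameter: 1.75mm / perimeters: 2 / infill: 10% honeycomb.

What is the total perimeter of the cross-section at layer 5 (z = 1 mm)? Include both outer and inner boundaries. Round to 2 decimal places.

43.00 mm

At z = 1 mm: the cube (footprint 10×11.5) is included at this height (perimeter 43.00 mm). Overall, the cross-section is a single solid region. Total boundary length (outer) = 43.00 mm.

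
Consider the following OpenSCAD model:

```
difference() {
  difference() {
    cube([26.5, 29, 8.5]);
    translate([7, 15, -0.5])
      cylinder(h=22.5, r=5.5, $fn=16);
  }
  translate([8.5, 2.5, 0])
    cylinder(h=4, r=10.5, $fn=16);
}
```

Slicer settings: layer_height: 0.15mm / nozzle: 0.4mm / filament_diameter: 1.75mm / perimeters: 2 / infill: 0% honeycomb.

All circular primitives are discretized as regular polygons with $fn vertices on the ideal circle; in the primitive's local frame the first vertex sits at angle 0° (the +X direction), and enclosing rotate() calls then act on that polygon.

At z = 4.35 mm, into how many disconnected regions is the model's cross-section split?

1

At z = 4.35 mm: the cube (footprint 26.5×29) is included at this height; the cylinder at (7, 15): section is a regular 16-gon, circumradius r=5.5; Subtracting the remaining from the first: starting from the 26.5×29 cube, the r=5.5 cylinder at (7, 15) lies wholly inside it (removes its full 92.61 mm² and its 34.34 mm outline becomes a hole wall) — 1 connected region with 1 hole; the cylinder at (8.5, 2.5) does not reach this height (z outside [0, 4]); Taking the first minus the rest: none of the subtracted shapes is present at this height, so the result so far is unchanged — 1 connected region with 1 hole. The result has 1 disconnected region.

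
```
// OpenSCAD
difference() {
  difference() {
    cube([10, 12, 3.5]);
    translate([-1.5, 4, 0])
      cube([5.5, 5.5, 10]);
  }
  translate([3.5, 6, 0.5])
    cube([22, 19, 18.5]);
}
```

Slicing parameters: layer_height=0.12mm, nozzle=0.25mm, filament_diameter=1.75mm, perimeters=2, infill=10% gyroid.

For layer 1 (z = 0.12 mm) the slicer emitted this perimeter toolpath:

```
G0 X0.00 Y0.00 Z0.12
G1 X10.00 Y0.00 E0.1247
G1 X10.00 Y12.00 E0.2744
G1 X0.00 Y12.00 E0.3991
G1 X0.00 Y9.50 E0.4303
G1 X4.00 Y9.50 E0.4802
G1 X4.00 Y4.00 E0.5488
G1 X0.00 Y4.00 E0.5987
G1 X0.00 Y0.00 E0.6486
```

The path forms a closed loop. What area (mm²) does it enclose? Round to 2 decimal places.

Apply the shoelace formula to the sequence of (X, Y) vertices; enclosed area = 98.00 mm².

98.00 mm²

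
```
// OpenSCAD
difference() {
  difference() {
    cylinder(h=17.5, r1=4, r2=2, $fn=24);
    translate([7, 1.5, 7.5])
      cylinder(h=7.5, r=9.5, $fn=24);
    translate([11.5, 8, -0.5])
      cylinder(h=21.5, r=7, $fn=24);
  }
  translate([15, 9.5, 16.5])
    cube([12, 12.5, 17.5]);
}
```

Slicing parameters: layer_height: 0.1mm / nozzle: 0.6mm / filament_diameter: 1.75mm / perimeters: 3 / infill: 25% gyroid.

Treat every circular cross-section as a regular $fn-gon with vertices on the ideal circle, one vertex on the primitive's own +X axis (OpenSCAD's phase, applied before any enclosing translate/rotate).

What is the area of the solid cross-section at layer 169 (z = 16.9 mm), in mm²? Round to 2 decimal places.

At z = 16.9 mm: the cone: at t=0.966 of its height the radius interpolates to r₁+(r₂−r₁)t = 2.069, giving a regular 24-gon of that circumradius (area = (24/2)·2.069²·sin(360°/24) = 13.29 mm²); the cylinder at (7, 1.5) is absent (z outside [7.5, 15]); the r=7 cylinder at (11.5, 8) contributes a regular 24-gon of circumradius 7 (area = (24/2)·7.000²·sin(360°/24) = 152.19 mm²); Subtracting the remaining from the first: starting from the cone (13.29 mm²), the r=7 cylinder at (11.5, 8) misses the remaining region (no effect) — area = 13.29 mm²; the cube at (15, 9.5) (footprint 12×12.5) is included at this height (area 150.00 mm²); After the difference (first − rest): starting from that combined region (13.29 mm²), the 12×12.5 cube at (15, 9.5) misses the remaining region (no effect) — area = 13.29 mm². Overall, the cross-section is a single solid region. Net area = 13.29 mm².

13.29 mm²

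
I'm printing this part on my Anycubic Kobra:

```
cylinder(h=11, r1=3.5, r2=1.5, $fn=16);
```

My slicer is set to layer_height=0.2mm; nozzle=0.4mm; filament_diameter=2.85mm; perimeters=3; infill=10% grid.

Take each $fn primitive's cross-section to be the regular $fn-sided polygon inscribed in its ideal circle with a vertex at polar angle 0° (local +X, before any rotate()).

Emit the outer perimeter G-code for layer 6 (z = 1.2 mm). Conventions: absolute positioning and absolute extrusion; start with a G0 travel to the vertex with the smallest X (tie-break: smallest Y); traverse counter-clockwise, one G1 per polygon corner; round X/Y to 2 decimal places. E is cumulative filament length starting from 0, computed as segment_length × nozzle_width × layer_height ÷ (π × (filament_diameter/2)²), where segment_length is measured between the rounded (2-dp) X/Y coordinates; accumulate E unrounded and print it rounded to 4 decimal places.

At z = 1.2 mm: the cone (r1=3.5→r2=1.5) has section circumradius 3.282 here — a regular 16-gon. The outline is a single polygon with 16 vertices. Extrusion per mm of travel: 0.4 × 0.2 / (π × 1.425²) = 0.012540. Accumulating E over each segment gives final E = 0.2569.

G0 X-3.28 Y0.00 Z1.20
G1 X-3.03 Y-1.26 E0.0161
G1 X-2.32 Y-2.32 E0.0321
G1 X-1.26 Y-3.03 E0.0481
G1 X0.00 Y-3.28 E0.0642
G1 X1.26 Y-3.03 E0.0803
G1 X2.32 Y-2.32 E0.0963
G1 X3.03 Y-1.26 E0.1123
G1 X3.28 Y0.00 E0.1284
G1 X3.03 Y1.26 E0.1445
G1 X2.32 Y2.32 E0.1605
G1 X1.26 Y3.03 E0.1765
G1 X0.00 Y3.28 E0.1926
G1 X-1.26 Y3.03 E0.2088
G1 X-2.32 Y2.32 E0.2248
G1 X-3.03 Y1.26 E0.2408
G1 X-3.28 Y0.00 E0.2569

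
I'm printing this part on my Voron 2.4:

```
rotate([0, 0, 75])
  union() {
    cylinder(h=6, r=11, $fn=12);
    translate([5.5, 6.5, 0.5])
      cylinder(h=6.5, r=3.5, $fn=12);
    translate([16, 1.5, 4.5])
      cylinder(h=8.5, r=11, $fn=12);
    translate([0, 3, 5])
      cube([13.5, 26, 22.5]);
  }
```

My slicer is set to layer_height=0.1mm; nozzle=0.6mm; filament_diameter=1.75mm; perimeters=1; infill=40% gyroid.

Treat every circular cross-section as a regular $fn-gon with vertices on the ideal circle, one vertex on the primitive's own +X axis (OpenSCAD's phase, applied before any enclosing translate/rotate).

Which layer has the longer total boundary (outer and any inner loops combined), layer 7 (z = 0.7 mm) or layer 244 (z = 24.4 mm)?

layer 244 (z = 24.4 mm)

Layer 7 (z = 0.7): the r=11 cylinder gives a regular 12-gon of circumradius 11 (constant along its height) (perimeter = 2·12·11.000·sin(180°/12) = 68.33 mm); the cylinder at (5.5, 6.5): section is a regular 12-gon, circumradius r=3.5 (perimeter = 2·12·3.500·sin(180°/12) = 21.74 mm); the cylinder at (16, 1.5) is not intersected at this z (z outside [4.5, 13]); the cube at (0, 3) is not intersected at this z (z outside [5, 27.5]); Taking the union: the regions partially overlap (shared area 31.84 mm²), so the edge portions inside another operand are dropped and the merged outline is re-measured after clipping — boundary = 69.34 mm; (whole slice rotated 75° about Z — lengths, areas and connectivity unchanged). So its perimeter = 69.34 mm. Layer 244 (z = 24.4): the cylinder is not intersected at this z (z outside [0, 6]); the cylinder at (5.5, 6.5) does not reach this height (z outside [0.5, 7]); the cylinder at (16, 1.5) is absent (z outside [4.5, 13]); the 13.5×26 cube at (0, 3) contributes its full rectangle (perimeter 79.00 mm); Combining (union): only the 13.5×26 cube at (0, 3) is present, so the union is just that shape — boundary = 79.00 mm; (whole slice rotated 75° about Z — lengths, areas and connectivity unchanged). So its perimeter = 79.00 mm. Layer 244 is larger (79.00 vs 69.34 mm).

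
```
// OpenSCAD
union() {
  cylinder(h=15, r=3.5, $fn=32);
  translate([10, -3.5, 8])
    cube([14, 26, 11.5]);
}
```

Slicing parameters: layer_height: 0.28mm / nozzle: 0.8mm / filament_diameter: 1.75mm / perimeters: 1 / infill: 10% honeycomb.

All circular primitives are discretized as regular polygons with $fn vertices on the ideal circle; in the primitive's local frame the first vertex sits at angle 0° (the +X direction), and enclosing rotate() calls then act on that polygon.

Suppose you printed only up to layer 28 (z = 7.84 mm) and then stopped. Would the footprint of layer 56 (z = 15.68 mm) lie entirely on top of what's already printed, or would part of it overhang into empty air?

Compare the two slices. At z = 7.84: the r=3.5 cylinder contributes a regular 32-gon of circumradius 3.5 (area = (32/2)·3.500²·sin(360°/32) = 38.24 mm²); the cube at (10, -3.5) does not reach this height (z outside [8, 19.5]); Combining (union): only the r=3.5 cylinder is present, so the union is just that shape — area = 38.24 mm². At z = 15.68: the cylinder is absent (z outside [0, 15]); the cube at (10, -3.5) (footprint 14×26) is included at this height (area 364.00 mm²); Merging all regions: only the 14×26 cube at (10, -3.5) is present, so the union is just that shape — area = 364.00 mm². Checking containment: at z = 15.68 the cross-section extends beyond the z = 7.84 cross-section by about 364.00 mm².

part overhangs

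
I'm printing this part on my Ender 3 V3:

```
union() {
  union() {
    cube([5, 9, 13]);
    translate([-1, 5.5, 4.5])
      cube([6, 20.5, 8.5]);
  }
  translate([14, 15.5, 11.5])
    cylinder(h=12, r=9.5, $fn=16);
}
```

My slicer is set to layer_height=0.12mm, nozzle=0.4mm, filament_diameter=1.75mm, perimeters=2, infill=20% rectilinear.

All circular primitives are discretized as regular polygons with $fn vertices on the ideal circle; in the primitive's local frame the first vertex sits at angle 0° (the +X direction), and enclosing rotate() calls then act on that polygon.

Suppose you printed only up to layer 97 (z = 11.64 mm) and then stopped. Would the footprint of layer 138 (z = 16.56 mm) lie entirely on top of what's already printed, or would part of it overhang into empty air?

entirely on top

Compare the two slices. At z = 11.64: the cube (footprint 5×9) is included at this height (area 45.00 mm²); the cube at (-1, 5.5) is present — its section is the full 6×20.5 rectangle (area 123.00 mm²); Combining (union): the regions partially overlap — summed areas 168.00 mm² minus the doubly-counted overlap 17.50 mm² gives 150.50 mm² — area = 150.50 mm²; the r=9.5 cylinder at (14, 15.5) gives a regular 16-gon of circumradius 9.5 (constant along its height) (area = (16/2)·9.500²·sin(360°/16) = 276.30 mm²); Taking the union: the regions partially overlap — summed areas 426.80 mm² minus the doubly-counted overlap 1.26 mm² gives 425.54 mm² — area = 425.54 mm². At z = 16.56: the cube does not reach this height (z outside [0, 13]); the cube at (-1, 5.5) does not reach this height (z outside [4.5, 13]); Taking the union: nothing is present at this height; the r=9.5 cylinder at (14, 15.5) gives a regular 16-gon of circumradius 9.5 (constant along its height) (area = (16/2)·9.500²·sin(360°/16) = 276.30 mm²); Taking the union: only the r=9.5 cylinder at (14, 15.5) is present, so the union is just that shape — area = 276.30 mm². Checking containment: the cross-section at z = 16.56 is a subset of the cross-section at z = 11.64.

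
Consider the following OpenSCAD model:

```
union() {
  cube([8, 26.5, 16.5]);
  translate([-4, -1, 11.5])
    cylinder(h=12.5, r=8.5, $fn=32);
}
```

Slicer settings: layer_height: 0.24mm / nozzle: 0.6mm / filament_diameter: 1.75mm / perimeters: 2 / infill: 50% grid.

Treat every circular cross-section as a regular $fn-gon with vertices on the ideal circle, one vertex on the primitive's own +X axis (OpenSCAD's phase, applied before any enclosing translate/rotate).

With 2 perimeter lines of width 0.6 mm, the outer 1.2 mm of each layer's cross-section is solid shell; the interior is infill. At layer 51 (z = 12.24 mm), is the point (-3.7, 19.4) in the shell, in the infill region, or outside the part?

At z = 12.24 mm: the cube (footprint 8×26.5) is included at this height; the r=8.5 cylinder at (-4, -1) gives a regular 32-gon of circumradius 8.5 (constant along its height); Combining (union): the regions partially overlap (shared area 19.34 mm²), so overlapping operands fuse into one piece — 1 connected region. Overall, the cross-section is a single solid region. The nearest boundary edge runs (0.00, 6.45)→(0.00, 26.50); distance from the point to it = 3.70 mm. The point is not inside any of the regions above, so it lies outside the cross-section (3.70 mm from the nearest boundary).

outside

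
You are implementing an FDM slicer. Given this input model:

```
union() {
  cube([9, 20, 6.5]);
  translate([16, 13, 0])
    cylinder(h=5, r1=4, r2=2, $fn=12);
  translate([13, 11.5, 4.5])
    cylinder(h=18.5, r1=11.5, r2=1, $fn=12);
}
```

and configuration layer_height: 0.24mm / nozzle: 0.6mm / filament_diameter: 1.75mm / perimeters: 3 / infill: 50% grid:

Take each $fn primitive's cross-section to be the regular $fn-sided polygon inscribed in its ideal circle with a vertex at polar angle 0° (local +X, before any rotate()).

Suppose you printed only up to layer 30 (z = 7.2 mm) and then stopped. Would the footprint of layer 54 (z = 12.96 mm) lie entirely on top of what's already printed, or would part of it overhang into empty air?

entirely on top

Compare the two slices. At z = 7.2: the cube does not reach this height (z outside [0, 6.5]); the cone at (16, 13) is not intersected at this z (z outside [0, 5]); the cone at (13, 11.5): at t=0.146 of its height the radius interpolates to r₁+(r₂−r₁)t = 9.968, giving a regular 12-gon of that circumradius (area = (12/2)·9.968²·sin(360°/12) = 298.06 mm²); Taking the union: only the cone at (13, 11.5) is present, so the union is just that shape — area = 298.06 mm². At z = 12.96: the cube does not reach this height (z outside [0, 6.5]); the cone at (16, 13) is absent (z outside [0, 5]); the cone at (13, 11.5) contributes a regular 12-gon of circumradius 6.698 (interpolated between r1=11.5 and r2=1 at t=0.457) (area = (12/2)·6.698²·sin(360°/12) = 134.60 mm²); Taking the union: only the cone at (13, 11.5) is present, so the union is just that shape — area = 134.60 mm². Checking containment: the cross-section at z = 12.96 is a subset of the cross-section at z = 7.2.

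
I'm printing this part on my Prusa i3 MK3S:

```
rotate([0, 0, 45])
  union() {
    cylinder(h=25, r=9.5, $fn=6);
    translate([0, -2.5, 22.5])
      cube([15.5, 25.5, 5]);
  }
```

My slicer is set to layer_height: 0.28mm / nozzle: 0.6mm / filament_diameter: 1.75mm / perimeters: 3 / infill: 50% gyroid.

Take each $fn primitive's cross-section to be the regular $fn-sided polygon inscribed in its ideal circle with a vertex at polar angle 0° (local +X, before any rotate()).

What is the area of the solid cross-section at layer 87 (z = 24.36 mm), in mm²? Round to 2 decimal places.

549.16 mm²

At z = 24.36 mm: the r=9.5 cylinder gives a regular 6-gon of circumradius 9.5 (constant along its height) (area = (6/2)·9.500²·sin(360°/6) = 234.48 mm²); the cube at (0, -2.5) (footprint 15.5×25.5) is included at this height (area 395.25 mm²); Merging all regions: the regions partially overlap — summed areas 629.73 mm² minus the doubly-counted overlap 80.56 mm² gives 549.16 mm² — area = 549.16 mm²; (rotated 45° about Z; rotation is an isometry so areas/perimeters/island counts are preserved). Overall, the cross-section is a single solid region. Net area = 549.16 mm².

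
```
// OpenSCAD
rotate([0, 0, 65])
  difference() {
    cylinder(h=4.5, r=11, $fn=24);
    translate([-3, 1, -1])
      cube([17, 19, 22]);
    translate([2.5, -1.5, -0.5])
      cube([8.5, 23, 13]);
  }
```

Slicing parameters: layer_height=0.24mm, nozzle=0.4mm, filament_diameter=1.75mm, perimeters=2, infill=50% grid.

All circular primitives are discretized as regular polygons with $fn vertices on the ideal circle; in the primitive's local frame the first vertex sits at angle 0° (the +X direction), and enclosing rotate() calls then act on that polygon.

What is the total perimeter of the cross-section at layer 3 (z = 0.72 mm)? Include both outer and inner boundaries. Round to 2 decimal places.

73.00 mm

At z = 0.72 mm: the r=11 cylinder gives a regular 24-gon of circumradius 11 (constant along its height) (perimeter = 2·24·11.000·sin(180°/24) = 68.92 mm); the cube at (-3, 1) (footprint 17×19) is included at this height (perimeter 72.00 mm); the cube at (2.5, -1.5) is present — its section is the full 8.5×23 rectangle (perimeter 63.00 mm); Taking the first minus the rest: starting from the r=11 cylinder, the 17×19 cube at (-3, 1) partially overlaps it — only the 112.42 mm² overlap (of its 323.00 mm²) is removed, clipping the outline; the 8.5×23 cube at (2.5, -1.5) partially overlaps it — only the 21.04 mm² overlap (of its 195.50 mm²) is removed, clipping the outline — boundary = 73.00 mm; (whole slice rotated 65° about Z — lengths, areas and connectivity unchanged). Overall, the cross-section is a single solid region. Total boundary length (outer) = 73.00 mm.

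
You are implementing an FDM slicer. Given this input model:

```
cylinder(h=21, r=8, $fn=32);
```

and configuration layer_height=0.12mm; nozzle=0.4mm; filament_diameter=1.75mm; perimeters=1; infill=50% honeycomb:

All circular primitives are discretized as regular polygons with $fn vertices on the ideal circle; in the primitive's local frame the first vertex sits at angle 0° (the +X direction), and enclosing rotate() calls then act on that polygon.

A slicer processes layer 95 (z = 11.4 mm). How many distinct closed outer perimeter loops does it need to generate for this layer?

1

At z = 11.4 mm: the r=8 cylinder contributes a regular 32-gon of circumradius 8. The result has 1 disconnected region.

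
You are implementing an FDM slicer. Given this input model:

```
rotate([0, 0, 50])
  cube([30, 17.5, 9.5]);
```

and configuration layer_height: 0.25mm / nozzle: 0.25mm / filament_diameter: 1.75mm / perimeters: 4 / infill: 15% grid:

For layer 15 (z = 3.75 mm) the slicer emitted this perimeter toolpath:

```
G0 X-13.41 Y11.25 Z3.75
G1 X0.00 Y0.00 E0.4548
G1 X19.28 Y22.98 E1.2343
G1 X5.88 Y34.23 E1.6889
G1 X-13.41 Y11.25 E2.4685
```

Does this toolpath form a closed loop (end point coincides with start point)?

Start point (G0): (-13.41, 11.25). End point (last G1): the path returns to the start — closed.

yes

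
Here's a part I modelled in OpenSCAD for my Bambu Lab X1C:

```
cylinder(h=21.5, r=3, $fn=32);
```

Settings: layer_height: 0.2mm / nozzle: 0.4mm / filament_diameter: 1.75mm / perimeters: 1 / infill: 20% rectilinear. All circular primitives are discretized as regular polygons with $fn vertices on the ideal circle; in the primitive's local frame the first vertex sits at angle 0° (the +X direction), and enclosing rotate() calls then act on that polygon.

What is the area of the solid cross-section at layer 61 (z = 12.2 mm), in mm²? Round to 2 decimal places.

28.09 mm²

At z = 12.2 mm: the cylinder: section is a regular 32-gon, circumradius r=3 (area = (32/2)·3.000²·sin(360°/32) = 28.09 mm²). Overall, the cross-section is a single solid region. Net area = 28.09 mm².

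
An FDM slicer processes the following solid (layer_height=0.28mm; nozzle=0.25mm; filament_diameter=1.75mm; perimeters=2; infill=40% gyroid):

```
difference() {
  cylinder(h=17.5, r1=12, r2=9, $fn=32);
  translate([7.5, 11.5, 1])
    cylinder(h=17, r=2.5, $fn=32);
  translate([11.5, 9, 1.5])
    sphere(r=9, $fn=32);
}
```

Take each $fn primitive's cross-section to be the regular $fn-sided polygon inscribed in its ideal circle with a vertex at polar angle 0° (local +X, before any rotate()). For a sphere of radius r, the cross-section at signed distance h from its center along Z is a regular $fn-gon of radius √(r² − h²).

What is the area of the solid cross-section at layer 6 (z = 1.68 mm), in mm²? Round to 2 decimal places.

368.23 mm²

At z = 1.68 mm: the cone: at t=0.096 of its height the radius interpolates to r₁+(r₂−r₁)t = 11.712, giving a regular 32-gon of that circumradius (area = (32/2)·11.712²·sin(360°/32) = 428.17 mm²); the r=2.5 cylinder at (7.5, 11.5) contributes a regular 32-gon of circumradius 2.5 (area = (32/2)·2.500²·sin(360°/32) = 19.51 mm²); the r=9 sphere at (11.5, 9) contributes a regular 32-gon of circumradius √(9²−0.18²) = 8.998 (area = (32/2)·8.998²·sin(360°/32) = 252.74 mm²); After the difference (first − rest): starting from the cone (428.17 mm²), the r=2.5 cylinder at (7.5, 11.5) partially overlaps it — only the 0.76 mm² overlap (of its 19.51 mm²) is removed, clipping the outline; the r=9 sphere at (11.5, 9) partially overlaps it — only the 59.18 mm² overlap (of its 252.74 mm²) is removed, clipping the outline — area = 368.23 mm². Overall, the cross-section is a single solid region. Net area = 368.23 mm².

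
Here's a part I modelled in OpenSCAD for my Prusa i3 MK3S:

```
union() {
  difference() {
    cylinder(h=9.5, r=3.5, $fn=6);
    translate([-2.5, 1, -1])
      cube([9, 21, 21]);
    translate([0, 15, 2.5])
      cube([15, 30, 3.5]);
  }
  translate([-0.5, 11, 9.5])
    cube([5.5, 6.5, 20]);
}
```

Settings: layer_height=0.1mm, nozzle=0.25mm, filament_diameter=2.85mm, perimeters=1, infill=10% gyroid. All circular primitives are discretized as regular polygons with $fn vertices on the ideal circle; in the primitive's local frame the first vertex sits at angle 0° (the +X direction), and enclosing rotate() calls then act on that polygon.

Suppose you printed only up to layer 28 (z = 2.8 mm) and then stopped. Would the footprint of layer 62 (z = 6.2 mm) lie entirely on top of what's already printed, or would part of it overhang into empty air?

entirely on top

Compare the two slices. At z = 2.8: the cylinder: section is a regular 6-gon, circumradius r=3.5 (area = (6/2)·3.500²·sin(360°/6) = 31.83 mm²); the cube at (-2.5, 1) (footprint 9×21) is included at this height (area 189.00 mm²); the cube at (0, 15) (footprint 15×30) is included at this height (area 450.00 mm²); After the difference (first − rest): starting from the r=3.5 cylinder (31.83 mm²), the 9×21 cube at (-2.5, 1) partially overlaps it — only the 9.34 mm² overlap (of its 189.00 mm²) is removed, clipping the outline; the 15×30 cube at (0, 15) misses the remaining region (no effect) — area = 22.49 mm²; the cube at (-0.5, 11) is not intersected at this z (z outside [9.5, 29.5]); Taking the union: only the result so far is present, so the union is just that shape — area = 22.49 mm². At z = 6.2: the cylinder: section is a regular 6-gon, circumradius r=3.5 (area = (6/2)·3.500²·sin(360°/6) = 31.83 mm²); the cube at (-2.5, 1) (footprint 9×21) is included at this height (area 189.00 mm²); the cube at (0, 15) is not intersected at this z (z outside [2.5, 6]); Taking the first minus the rest: starting from the r=3.5 cylinder (31.83 mm²), the 9×21 cube at (-2.5, 1) partially overlaps it — only the 9.34 mm² overlap (of its 189.00 mm²) is removed, clipping the outline — area = 22.49 mm²; the cube at (-0.5, 11) is not intersected at this z (z outside [9.5, 29.5]); Taking the union: only that combined region is present, so the union is just that shape — area = 22.49 mm². Checking containment: the cross-section at z = 6.2 is a subset of the cross-section at z = 2.8.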